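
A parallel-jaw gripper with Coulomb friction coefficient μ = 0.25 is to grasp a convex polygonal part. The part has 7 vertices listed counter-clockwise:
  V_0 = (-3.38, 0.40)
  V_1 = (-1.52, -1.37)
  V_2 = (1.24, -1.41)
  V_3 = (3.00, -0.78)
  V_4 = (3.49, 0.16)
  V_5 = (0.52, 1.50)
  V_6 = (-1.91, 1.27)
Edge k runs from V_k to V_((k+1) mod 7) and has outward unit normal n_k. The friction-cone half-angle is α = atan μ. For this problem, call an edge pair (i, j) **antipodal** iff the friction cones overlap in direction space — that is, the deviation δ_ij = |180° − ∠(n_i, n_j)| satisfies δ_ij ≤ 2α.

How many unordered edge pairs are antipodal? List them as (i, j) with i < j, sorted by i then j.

α = atan 0.25 = 14.04°;  2α = 28.07°
n_0 = (-0.6894, -0.7244)
n_1 = (-0.0145, -0.9999)
n_2 = (+0.3370, -0.9415)
n_3 = (+0.8868, -0.4622)
n_4 = (+0.4113, +0.9115)
n_5 = (-0.0942, +0.9956)
n_6 = (-0.5093, +0.8606)
  (0,1): δ = 137.25°  ·
  (0,2): δ = 116.73°  ·
  (0,3): δ = 73.95°  ·
  (0,4): δ = 19.30°  ✓
  (0,5): δ = 48.99°  ·
  (0,6): δ = 74.20°  ·
  (1,2): δ = 159.47°  ·
  (1,3): δ = 116.70°  ·
  (1,4): δ = 23.45°  ✓
  (1,5): δ = 6.24°  ✓
  (1,6): δ = 31.45°  ·
  (2,3): δ = 137.23°  ·
  (2,4): δ = 43.98°  ·
  (2,5): δ = 14.29°  ✓
  (2,6): δ = 10.92°  ✓
  (3,4): δ = 86.75°  ·
  (3,5): δ = 57.06°  ·
  (3,6): δ = 31.85°  ·
  (4,5): δ = 150.31°  ·
  (4,6): δ = 125.10°  ·
  (5,6): δ = 154.79°  ·
antipodal pairs: 5

count = 5; pairs: (0,4), (1,4), (1,5), (2,5), (2,6)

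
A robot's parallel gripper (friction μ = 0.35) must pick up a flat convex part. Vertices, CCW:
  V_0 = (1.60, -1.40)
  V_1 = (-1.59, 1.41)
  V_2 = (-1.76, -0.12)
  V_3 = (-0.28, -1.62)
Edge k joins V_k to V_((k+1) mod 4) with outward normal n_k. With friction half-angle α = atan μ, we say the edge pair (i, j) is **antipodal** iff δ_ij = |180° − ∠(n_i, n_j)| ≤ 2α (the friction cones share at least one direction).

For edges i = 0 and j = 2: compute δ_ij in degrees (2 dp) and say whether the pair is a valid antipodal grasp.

α = atan 0.35 = 19.29°;  2α = 38.58°
edge 0: e_0 = (-3.19, +2.81);  n_0 = (+0.6610, +0.7504)
edge 2: e_2 = (+1.48, -1.50);  n_2 = (-0.7118, -0.7023)
∠(n_0, n_2) = 175.99°
δ = |180° − 175.99°| = 4.01°
4.01° ≤ 2α = 38.58°  →  valid

δ = 4.01°, valid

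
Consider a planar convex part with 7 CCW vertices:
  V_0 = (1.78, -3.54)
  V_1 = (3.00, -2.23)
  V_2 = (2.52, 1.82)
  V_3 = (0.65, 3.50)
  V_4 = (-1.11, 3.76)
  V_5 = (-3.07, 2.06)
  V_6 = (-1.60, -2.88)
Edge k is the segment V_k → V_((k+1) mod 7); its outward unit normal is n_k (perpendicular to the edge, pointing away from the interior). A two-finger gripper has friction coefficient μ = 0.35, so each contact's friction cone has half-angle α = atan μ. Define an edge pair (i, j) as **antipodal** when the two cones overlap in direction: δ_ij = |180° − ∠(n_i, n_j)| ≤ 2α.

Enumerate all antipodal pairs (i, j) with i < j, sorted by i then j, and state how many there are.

count = 5; pairs: (0,4), (1,5), (2,5), (2,6), (3,6)

α = atan 0.35 = 19.29°;  2α = 38.58°
n_0 = (+0.7318, -0.6815)
n_1 = (+0.9930, +0.1177)
n_2 = (+0.6683, +0.7439)
n_3 = (+0.1461, +0.9893)
n_4 = (-0.6552, +0.7554)
n_5 = (-0.9585, -0.2852)
n_6 = (-0.1916, -0.9815)
  (0,1): δ = 130.28°  ·
  (0,2): δ = 88.97°  ·
  (0,3): δ = 55.44°  ·
  (0,4): δ = 6.10°  ✓
  (0,5): δ = 59.53°  ·
  (0,6): δ = 121.91°  ·
  (1,2): δ = 138.70°  ·
  (1,3): δ = 105.16°  ·
  (1,4): δ = 55.82°  ·
  (1,5): δ = 9.81°  ✓
  (1,6): δ = 72.19°  ·
  (2,3): δ = 146.47°  ·
  (2,4): δ = 97.13°  ·
  (2,5): δ = 31.49°  ✓
  (2,6): δ = 30.89°  ✓
  (3,4): δ = 130.66°  ·
  (3,5): δ = 65.03°  ·
  (3,6): δ = 2.65°  ✓
  (4,5): δ = 114.37°  ·
  (4,6): δ = 51.99°  ·
  (5,6): δ = 117.62°  ·
antipodal pairs: 5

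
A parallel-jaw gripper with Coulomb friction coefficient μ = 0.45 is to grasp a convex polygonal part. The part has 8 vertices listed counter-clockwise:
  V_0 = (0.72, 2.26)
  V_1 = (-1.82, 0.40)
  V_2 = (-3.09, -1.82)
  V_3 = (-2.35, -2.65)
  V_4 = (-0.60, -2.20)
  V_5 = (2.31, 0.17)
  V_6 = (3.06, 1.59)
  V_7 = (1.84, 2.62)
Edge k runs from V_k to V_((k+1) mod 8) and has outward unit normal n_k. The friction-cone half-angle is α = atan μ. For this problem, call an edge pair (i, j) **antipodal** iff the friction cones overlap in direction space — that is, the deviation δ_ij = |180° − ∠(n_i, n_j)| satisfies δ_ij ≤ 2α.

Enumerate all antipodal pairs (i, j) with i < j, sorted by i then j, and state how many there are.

count = 10; pairs: (0,3), (0,4), (0,5), (1,3), (1,4), (1,5), (2,6), (3,7), (4,7), (5,7)

α = atan 0.45 = 24.23°;  2α = 48.46°
n_0 = (-0.5908, +0.8068)
n_1 = (-0.8680, +0.4966)
n_2 = (-0.7464, -0.6655)
n_3 = (+0.2490, -0.9685)
n_4 = (+0.6315, -0.7754)
n_5 = (+0.8842, -0.4670)
n_6 = (+0.6451, +0.7641)
n_7 = (-0.3060, +0.9520)
  (0,1): δ = 155.99°  ·
  (0,2): δ = 84.50°  ·
  (0,3): δ = 21.79°  ✓
  (0,4): δ = 2.95°  ✓
  (0,5): δ = 25.94°  ✓
  (0,6): δ = 103.61°  ·
  (0,7): δ = 161.60°  ·
  (1,2): δ = 108.51°  ·
  (1,3): δ = 45.81°  ✓
  (1,4): δ = 21.07°  ✓
  (1,5): δ = 1.93°  ✓
  (1,6): δ = 79.60°  ·
  (1,7): δ = 137.59°  ·
  (2,3): δ = 117.30°  ·
  (2,4): δ = 92.56°  ·
  (2,5): δ = 69.56°  ·
  (2,6): δ = 8.11°  ✓
  (2,7): δ = 66.10°  ·
  (3,4): δ = 155.26°  ·
  (3,5): δ = 132.26°  ·
  (3,6): δ = 54.59°  ·
  (3,7): δ = 3.40°  ✓
  (4,5): δ = 157.00°  ·
  (4,6): δ = 79.33°  ·
  (4,7): δ = 21.34°  ✓
  (5,6): δ = 102.33°  ·
  (5,7): δ = 44.34°  ✓
  (6,7): δ = 122.01°  ·
antipodal pairs: 10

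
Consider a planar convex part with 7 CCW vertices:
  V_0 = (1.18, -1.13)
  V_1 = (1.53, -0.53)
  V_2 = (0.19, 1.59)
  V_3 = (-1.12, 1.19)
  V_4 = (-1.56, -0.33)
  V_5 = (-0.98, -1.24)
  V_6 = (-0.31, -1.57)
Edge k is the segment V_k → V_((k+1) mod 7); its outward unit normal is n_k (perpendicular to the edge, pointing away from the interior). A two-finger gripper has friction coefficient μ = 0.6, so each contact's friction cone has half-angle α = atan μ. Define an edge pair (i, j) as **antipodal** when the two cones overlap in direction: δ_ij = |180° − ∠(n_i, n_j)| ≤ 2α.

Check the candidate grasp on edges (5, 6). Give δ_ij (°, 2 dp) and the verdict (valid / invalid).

α = atan 0.6 = 30.96°;  2α = 61.93°
edge 5: e_5 = (+0.67, -0.33);  n_5 = (-0.4418, -0.8971)
edge 6: e_6 = (+1.49, +0.44);  n_6 = (+0.2832, -0.9591)
∠(n_5, n_6) = 42.67°
δ = |180° − 42.67°| = 137.33°
137.33° > 2α = 61.93°  →  invalid

δ = 137.33°, invalid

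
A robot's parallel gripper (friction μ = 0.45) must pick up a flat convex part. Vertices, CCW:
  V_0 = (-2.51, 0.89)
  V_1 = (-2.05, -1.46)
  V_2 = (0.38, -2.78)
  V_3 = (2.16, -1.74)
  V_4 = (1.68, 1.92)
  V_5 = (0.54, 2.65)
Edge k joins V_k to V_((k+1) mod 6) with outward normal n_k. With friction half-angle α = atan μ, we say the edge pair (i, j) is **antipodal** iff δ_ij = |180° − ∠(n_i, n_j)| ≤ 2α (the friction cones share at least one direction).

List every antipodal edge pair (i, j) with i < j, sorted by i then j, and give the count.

count = 4; pairs: (0,3), (0,4), (1,4), (2,5)

α = atan 0.45 = 24.23°;  2α = 48.46°
n_0 = (-0.9814, -0.1921)
n_1 = (-0.4773, -0.8787)
n_2 = (+0.5045, -0.8634)
n_3 = (+0.9915, +0.1300)
n_4 = (+0.5393, +0.8421)
n_5 = (-0.4998, +0.8661)
  (0,1): δ = 129.59°  ·
  (0,2): δ = 70.78°  ·
  (0,3): δ = 3.60°  ✓
  (0,4): δ = 46.29°  ✓
  (0,5): δ = 108.91°  ·
  (1,2): δ = 121.19°  ·
  (1,3): δ = 54.02°  ·
  (1,4): δ = 4.12°  ✓
  (1,5): δ = 58.50°  ·
  (2,3): δ = 112.82°  ·
  (2,4): δ = 62.93°  ·
  (2,5): δ = 0.31°  ✓
  (3,4): δ = 130.11°  ·
  (3,5): δ = 67.48°  ·
  (4,5): δ = 117.38°  ·
antipodal pairs: 4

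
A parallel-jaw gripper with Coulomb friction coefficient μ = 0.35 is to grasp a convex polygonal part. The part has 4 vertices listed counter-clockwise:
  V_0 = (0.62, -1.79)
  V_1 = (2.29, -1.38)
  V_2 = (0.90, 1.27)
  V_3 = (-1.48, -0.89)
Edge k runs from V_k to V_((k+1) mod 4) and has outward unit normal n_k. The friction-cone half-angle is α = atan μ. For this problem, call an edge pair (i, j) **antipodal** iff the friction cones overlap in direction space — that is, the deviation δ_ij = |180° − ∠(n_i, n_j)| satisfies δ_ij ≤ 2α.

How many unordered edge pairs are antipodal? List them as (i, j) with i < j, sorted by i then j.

count = 1; pairs: (0,2)

α = atan 0.35 = 19.29°;  2α = 38.58°
n_0 = (+0.2384, -0.9712)
n_1 = (+0.8856, +0.4645)
n_2 = (-0.6721, +0.7405)
n_3 = (-0.3939, -0.9191)
  (0,1): δ = 76.12°  ·
  (0,2): δ = 28.43°  ✓
  (0,3): δ = 143.01°  ·
  (1,2): δ = 75.45°  ·
  (1,3): δ = 39.12°  ·
  (2,3): δ = 65.42°  ·
antipodal pairs: 1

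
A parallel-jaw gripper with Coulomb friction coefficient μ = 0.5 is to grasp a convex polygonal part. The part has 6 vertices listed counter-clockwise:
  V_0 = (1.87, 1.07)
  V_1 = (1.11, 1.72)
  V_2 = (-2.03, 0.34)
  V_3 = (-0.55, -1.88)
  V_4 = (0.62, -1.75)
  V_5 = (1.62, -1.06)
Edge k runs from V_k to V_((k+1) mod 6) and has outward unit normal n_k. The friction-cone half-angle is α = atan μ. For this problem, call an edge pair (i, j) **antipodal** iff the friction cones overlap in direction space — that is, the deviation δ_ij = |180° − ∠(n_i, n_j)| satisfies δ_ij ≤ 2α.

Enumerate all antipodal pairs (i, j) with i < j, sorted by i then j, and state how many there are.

α = atan 0.5 = 26.57°;  2α = 53.13°
n_0 = (+0.6500, +0.7600)
n_1 = (-0.4023, +0.9155)
n_2 = (-0.8321, -0.5547)
n_3 = (+0.1104, -0.9939)
n_4 = (+0.5679, -0.8231)
n_5 = (+0.9932, -0.1166)
  (0,1): δ = 115.74°  ·
  (0,2): δ = 15.77°  ✓
  (0,3): δ = 46.88°  ✓
  (0,4): δ = 75.14°  ·
  (0,5): δ = 123.84°  ·
  (1,2): δ = 80.03°  ·
  (1,3): δ = 17.38°  ✓
  (1,4): δ = 10.88°  ✓
  (1,5): δ = 59.58°  ·
  (2,3): δ = 117.35°  ·
  (2,4): δ = 89.08°  ·
  (2,5): δ = 40.38°  ✓
  (3,4): δ = 151.73°  ·
  (3,5): δ = 103.03°  ·
  (4,5): δ = 131.30°  ·
antipodal pairs: 5

count = 5; pairs: (0,2), (0,3), (1,3), (1,4), (2,5)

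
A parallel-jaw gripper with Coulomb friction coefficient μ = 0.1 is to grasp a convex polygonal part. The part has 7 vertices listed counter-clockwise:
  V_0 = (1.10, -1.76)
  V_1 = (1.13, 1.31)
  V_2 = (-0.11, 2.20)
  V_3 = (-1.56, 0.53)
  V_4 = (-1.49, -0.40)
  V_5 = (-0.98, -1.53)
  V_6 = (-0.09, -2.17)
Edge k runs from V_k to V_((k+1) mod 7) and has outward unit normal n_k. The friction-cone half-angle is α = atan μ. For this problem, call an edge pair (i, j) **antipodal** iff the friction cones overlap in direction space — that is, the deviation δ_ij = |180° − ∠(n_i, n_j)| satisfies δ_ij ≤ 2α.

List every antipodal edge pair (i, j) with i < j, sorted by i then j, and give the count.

α = atan 0.1 = 5.71°;  2α = 11.42°
n_0 = (+1.0000, -0.0098)
n_1 = (+0.5831, +0.8124)
n_2 = (-0.7551, +0.6556)
n_3 = (-0.9972, -0.0751)
n_4 = (-0.9115, -0.4114)
n_5 = (-0.5838, -0.8119)
n_6 = (+0.3257, -0.9455)
  (0,1): δ = 125.11°  ·
  (0,2): δ = 40.41°  ·
  (0,3): δ = 4.86°  ✓
  (0,4): δ = 24.85°  ·
  (0,5): δ = 54.84°  ·
  (0,6): δ = 109.57°  ·
  (1,2): δ = 95.30°  ·
  (1,3): δ = 50.03°  ·
  (1,4): δ = 30.04°  ·
  (1,5): δ = 0.05°  ✓
  (1,6): δ = 54.68°  ·
  (2,3): δ = 134.73°  ·
  (2,4): δ = 114.74°  ·
  (2,5): δ = 84.75°  ·
  (2,6): δ = 30.02°  ·
  (3,4): δ = 160.01°  ·
  (3,5): δ = 130.02°  ·
  (3,6): δ = 75.29°  ·
  (4,5): δ = 150.01°  ·
  (4,6): δ = 95.28°  ·
  (5,6): δ = 125.27°  ·
antipodal pairs: 2

count = 2; pairs: (0,3), (1,5)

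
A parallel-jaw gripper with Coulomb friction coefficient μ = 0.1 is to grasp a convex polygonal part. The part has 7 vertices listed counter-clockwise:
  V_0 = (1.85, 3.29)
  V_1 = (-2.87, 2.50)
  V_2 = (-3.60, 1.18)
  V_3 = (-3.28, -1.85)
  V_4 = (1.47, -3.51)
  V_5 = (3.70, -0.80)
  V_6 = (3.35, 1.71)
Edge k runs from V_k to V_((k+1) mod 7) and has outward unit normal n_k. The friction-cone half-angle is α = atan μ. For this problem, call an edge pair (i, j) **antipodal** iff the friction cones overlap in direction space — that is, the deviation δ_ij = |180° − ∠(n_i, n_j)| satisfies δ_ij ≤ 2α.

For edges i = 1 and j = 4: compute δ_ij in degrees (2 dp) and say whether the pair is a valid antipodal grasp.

δ = 10.51°, valid

α = atan 0.1 = 5.71°;  2α = 11.42°
edge 1: e_1 = (-0.73, -1.32);  n_1 = (-0.8751, +0.4840)
edge 4: e_4 = (+2.23, +2.71);  n_4 = (+0.7722, -0.6354)
∠(n_1, n_4) = 169.49°
δ = |180° − 169.49°| = 10.51°
10.51° ≤ 2α = 11.42°  →  valid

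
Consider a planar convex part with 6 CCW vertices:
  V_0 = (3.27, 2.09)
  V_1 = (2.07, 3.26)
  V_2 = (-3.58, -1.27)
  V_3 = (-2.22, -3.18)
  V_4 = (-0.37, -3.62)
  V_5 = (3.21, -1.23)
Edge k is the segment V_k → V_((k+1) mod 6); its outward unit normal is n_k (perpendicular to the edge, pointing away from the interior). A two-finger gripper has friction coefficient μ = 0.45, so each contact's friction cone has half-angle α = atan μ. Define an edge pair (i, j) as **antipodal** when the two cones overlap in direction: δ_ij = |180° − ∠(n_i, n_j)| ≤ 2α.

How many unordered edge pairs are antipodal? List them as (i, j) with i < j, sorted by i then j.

α = atan 0.45 = 24.23°;  2α = 48.46°
n_0 = (+0.6981, +0.7160)
n_1 = (-0.6255, +0.7802)
n_2 = (-0.8146, -0.5800)
n_3 = (-0.2314, -0.9729)
n_4 = (+0.5552, -0.8317)
n_5 = (+0.9998, -0.0181)
  (0,1): δ = 97.00°  ·
  (0,2): δ = 10.27°  ✓
  (0,3): δ = 30.90°  ✓
  (0,4): δ = 78.00°  ·
  (0,5): δ = 133.24°  ·
  (1,2): δ = 93.27°  ·
  (1,3): δ = 52.10°  ·
  (1,4): δ = 4.99°  ✓
  (1,5): δ = 50.24°  ·
  (2,3): δ = 138.83°  ·
  (2,4): δ = 91.73°  ·
  (2,5): δ = 36.49°  ✓
  (3,4): δ = 132.89°  ·
  (3,5): δ = 77.66°  ·
  (4,5): δ = 124.76°  ·
antipodal pairs: 4

count = 4; pairs: (0,2), (0,3), (1,4), (2,5)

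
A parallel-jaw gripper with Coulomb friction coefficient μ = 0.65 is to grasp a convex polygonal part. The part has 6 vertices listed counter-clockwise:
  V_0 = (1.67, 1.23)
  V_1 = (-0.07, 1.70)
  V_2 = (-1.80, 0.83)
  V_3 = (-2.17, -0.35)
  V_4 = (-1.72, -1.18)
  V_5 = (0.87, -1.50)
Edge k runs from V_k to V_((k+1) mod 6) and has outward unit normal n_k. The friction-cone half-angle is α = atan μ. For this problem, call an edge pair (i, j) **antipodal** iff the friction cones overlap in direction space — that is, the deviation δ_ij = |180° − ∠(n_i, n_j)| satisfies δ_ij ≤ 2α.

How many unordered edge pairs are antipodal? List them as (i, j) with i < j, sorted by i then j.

count = 6; pairs: (0,3), (0,4), (1,4), (1,5), (2,5), (3,5)

α = atan 0.65 = 33.02°;  2α = 66.05°
n_0 = (+0.2608, +0.9654)
n_1 = (-0.4493, +0.8934)
n_2 = (-0.9542, +0.2992)
n_3 = (-0.8791, -0.4766)
n_4 = (-0.1226, -0.9925)
n_5 = (+0.9596, -0.2812)
  (0,1): δ = 138.19°  ·
  (0,2): δ = 92.29°  ·
  (0,3): δ = 46.42°  ✓
  (0,4): δ = 8.07°  ✓
  (0,5): δ = 88.78°  ·
  (1,2): δ = 134.11°  ·
  (1,3): δ = 88.23°  ·
  (1,4): δ = 33.74°  ✓
  (1,5): δ = 46.97°  ✓
  (2,3): δ = 134.13°  ·
  (2,4): δ = 79.63°  ·
  (2,5): δ = 1.08°  ✓
  (3,4): δ = 125.51°  ·
  (3,5): δ = 44.80°  ✓
  (4,5): δ = 99.29°  ·
antipodal pairs: 6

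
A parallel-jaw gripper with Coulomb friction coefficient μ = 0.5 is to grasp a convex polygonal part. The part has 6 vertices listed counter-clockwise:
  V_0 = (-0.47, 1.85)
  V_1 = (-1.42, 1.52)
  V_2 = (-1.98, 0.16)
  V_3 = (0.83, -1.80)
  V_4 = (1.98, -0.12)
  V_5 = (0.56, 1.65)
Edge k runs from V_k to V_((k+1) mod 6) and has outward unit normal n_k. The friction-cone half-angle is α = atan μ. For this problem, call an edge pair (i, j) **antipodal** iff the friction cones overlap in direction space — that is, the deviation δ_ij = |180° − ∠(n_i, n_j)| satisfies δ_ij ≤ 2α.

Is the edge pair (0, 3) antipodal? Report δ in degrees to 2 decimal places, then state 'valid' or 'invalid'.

δ = 36.45°, valid

α = atan 0.5 = 26.57°;  2α = 53.13°
edge 0: e_0 = (-0.95, -0.33);  n_0 = (-0.3281, +0.9446)
edge 3: e_3 = (+1.15, +1.68);  n_3 = (+0.8252, -0.5649)
∠(n_0, n_3) = 143.55°
δ = |180° − 143.55°| = 36.45°
36.45° ≤ 2α = 53.13°  →  valid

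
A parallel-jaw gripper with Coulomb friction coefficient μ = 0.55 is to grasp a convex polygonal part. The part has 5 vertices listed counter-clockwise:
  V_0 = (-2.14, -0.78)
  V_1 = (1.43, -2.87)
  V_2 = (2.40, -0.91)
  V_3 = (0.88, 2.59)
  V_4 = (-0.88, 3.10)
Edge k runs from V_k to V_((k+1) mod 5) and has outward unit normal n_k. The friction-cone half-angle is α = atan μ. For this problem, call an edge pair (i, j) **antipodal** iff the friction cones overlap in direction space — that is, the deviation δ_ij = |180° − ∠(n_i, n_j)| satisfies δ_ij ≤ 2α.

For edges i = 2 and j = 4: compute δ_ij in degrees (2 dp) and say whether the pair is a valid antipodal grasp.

α = atan 0.55 = 28.81°;  2α = 57.62°
edge 2: e_2 = (-1.52, +3.50);  n_2 = (+0.9172, +0.3983)
edge 4: e_4 = (-1.26, -3.88);  n_4 = (-0.9511, +0.3089)
∠(n_2, n_4) = 138.53°
δ = |180° − 138.53°| = 41.47°
41.47° ≤ 2α = 57.62°  →  valid

δ = 41.47°, valid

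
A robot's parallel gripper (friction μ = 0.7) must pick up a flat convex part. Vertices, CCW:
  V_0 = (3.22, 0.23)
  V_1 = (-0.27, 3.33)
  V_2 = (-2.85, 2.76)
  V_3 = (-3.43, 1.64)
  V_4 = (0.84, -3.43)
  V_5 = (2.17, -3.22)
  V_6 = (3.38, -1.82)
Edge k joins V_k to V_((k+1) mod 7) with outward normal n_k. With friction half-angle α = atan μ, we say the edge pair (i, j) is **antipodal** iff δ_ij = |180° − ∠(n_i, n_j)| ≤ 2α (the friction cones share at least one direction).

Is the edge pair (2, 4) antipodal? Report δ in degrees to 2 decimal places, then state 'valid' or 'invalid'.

α = atan 0.7 = 34.99°;  2α = 69.98°
edge 2: e_2 = (-0.58, -1.12);  n_2 = (-0.8880, +0.4599)
edge 4: e_4 = (+1.33, +0.21);  n_4 = (+0.1560, -0.9878)
∠(n_2, n_4) = 126.35°
δ = |180° − 126.35°| = 53.65°
53.65° ≤ 2α = 69.98°  →  valid

δ = 53.65°, valid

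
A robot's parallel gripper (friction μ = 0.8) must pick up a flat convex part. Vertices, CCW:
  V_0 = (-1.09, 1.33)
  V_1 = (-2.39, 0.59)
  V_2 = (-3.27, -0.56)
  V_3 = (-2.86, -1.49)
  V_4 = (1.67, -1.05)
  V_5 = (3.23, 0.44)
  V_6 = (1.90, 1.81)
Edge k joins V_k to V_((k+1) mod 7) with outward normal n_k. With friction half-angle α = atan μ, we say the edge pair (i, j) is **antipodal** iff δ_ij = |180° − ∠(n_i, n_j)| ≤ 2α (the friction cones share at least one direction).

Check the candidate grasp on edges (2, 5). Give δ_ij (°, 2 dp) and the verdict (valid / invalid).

δ = 20.36°, valid

α = atan 0.8 = 38.66°;  2α = 77.32°
edge 2: e_2 = (+0.41, -0.93);  n_2 = (-0.9150, -0.4034)
edge 5: e_5 = (-1.33, +1.37);  n_5 = (+0.7175, +0.6966)
∠(n_2, n_5) = 159.64°
δ = |180° − 159.64°| = 20.36°
20.36° ≤ 2α = 77.32°  →  valid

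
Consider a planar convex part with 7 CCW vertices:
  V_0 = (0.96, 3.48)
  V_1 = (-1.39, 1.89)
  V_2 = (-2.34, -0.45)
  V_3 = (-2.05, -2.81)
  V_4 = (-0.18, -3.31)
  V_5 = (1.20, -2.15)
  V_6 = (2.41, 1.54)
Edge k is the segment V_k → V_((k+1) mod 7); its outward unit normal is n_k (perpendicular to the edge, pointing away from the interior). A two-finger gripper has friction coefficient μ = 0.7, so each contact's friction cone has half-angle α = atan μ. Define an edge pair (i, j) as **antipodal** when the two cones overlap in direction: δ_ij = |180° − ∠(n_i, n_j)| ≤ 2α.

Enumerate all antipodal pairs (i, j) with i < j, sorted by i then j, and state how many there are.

α = atan 0.7 = 34.99°;  2α = 69.98°
n_0 = (-0.5604, +0.8282)
n_1 = (-0.9266, +0.3762)
n_2 = (-0.9925, -0.1220)
n_3 = (-0.2583, -0.9661)
n_4 = (+0.6435, -0.7655)
n_5 = (+0.9502, -0.3116)
n_6 = (+0.8010, +0.5987)
  (0,1): δ = 146.18°  ·
  (0,2): δ = 117.08°  ·
  (0,3): δ = 49.05°  ✓
  (0,4): δ = 5.97°  ✓
  (0,5): δ = 37.76°  ✓
  (0,6): δ = 92.69°  ·
  (1,2): δ = 150.90°  ·
  (1,3): δ = 82.87°  ·
  (1,4): δ = 27.85°  ✓
  (1,5): δ = 3.94°  ✓
  (1,6): δ = 58.87°  ✓
  (2,3): δ = 111.98°  ·
  (2,4): δ = 56.96°  ✓
  (2,5): δ = 25.16°  ✓
  (2,6): δ = 29.77°  ✓
  (3,4): δ = 124.98°  ·
  (3,5): δ = 93.19°  ·
  (3,6): δ = 38.26°  ✓
  (4,5): δ = 148.20°  ·
  (4,6): δ = 93.27°  ·
  (5,6): δ = 125.07°  ·
antipodal pairs: 10

count = 10; pairs: (0,3), (0,4), (0,5), (1,4), (1,5), (1,6), (2,4), (2,5), (2,6), (3,6)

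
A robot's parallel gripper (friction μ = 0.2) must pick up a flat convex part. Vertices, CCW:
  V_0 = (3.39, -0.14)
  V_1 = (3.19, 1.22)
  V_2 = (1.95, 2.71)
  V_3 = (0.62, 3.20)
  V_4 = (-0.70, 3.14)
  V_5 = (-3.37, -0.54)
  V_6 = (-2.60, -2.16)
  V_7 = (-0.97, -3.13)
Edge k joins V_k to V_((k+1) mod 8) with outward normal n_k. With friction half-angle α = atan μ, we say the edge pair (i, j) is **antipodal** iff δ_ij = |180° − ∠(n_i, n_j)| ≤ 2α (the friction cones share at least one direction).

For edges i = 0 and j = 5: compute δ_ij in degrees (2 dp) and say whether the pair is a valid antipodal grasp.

α = atan 0.2 = 11.31°;  2α = 22.62°
edge 0: e_0 = (-0.20, +1.36);  n_0 = (+0.9894, +0.1455)
edge 5: e_5 = (+0.77, -1.62);  n_5 = (-0.9032, -0.4293)
∠(n_0, n_5) = 162.94°
δ = |180° − 162.94°| = 17.06°
17.06° ≤ 2α = 22.62°  →  valid

δ = 17.06°, valid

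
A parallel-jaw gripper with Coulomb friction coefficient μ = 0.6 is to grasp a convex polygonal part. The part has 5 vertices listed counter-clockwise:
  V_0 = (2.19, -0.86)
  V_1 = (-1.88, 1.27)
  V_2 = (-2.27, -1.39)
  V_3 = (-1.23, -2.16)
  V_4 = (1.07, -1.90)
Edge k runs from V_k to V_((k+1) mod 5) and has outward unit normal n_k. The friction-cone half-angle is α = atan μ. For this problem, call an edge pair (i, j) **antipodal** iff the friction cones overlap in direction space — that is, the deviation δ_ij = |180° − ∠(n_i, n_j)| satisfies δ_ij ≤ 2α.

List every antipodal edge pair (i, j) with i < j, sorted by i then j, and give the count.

count = 3; pairs: (0,2), (0,3), (1,4)

α = atan 0.6 = 30.96°;  2α = 61.93°
n_0 = (+0.4637, +0.8860)
n_1 = (-0.9894, +0.1451)
n_2 = (-0.5950, -0.8037)
n_3 = (+0.1123, -0.9937)
n_4 = (+0.6805, -0.7328)
  (0,1): δ = 70.72°  ·
  (0,2): δ = 8.89°  ✓
  (0,3): δ = 34.07°  ✓
  (0,4): δ = 70.50°  ·
  (1,2): δ = 118.17°  ·
  (1,3): δ = 75.21°  ·
  (1,4): δ = 38.78°  ✓
  (2,3): δ = 137.03°  ·
  (2,4): δ = 100.61°  ·
  (3,4): δ = 143.57°  ·
antipodal pairs: 3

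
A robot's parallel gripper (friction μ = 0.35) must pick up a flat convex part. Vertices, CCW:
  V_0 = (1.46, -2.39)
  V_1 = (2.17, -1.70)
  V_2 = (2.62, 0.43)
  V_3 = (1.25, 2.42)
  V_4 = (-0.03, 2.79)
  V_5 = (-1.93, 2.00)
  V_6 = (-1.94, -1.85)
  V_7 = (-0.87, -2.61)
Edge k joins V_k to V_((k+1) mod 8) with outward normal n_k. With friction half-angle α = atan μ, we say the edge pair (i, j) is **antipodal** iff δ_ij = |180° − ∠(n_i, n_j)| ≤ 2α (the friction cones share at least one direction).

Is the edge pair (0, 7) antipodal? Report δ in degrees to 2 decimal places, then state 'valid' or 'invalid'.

δ = 141.21°, invalid

α = atan 0.35 = 19.29°;  2α = 38.58°
edge 0: e_0 = (+0.71, +0.69);  n_0 = (+0.6969, -0.7171)
edge 7: e_7 = (+2.33, +0.22);  n_7 = (+0.0940, -0.9956)
∠(n_0, n_7) = 38.79°
δ = |180° − 38.79°| = 141.21°
141.21° > 2α = 38.58°  →  invalid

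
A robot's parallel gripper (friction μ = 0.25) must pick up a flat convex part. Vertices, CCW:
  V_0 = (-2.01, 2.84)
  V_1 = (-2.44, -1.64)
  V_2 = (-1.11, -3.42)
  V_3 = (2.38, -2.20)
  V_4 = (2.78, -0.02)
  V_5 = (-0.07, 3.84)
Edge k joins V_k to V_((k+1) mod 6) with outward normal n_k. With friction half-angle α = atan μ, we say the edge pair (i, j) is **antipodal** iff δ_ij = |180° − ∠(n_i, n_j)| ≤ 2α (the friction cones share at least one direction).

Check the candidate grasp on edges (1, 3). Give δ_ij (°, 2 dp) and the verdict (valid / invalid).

α = atan 0.25 = 14.04°;  2α = 28.07°
edge 1: e_1 = (+1.33, -1.78);  n_1 = (-0.8011, -0.5986)
edge 3: e_3 = (+0.40, +2.18);  n_3 = (+0.9836, -0.1805)
∠(n_1, n_3) = 132.84°
δ = |180° − 132.84°| = 47.16°
47.16° > 2α = 28.07°  →  invalid

δ = 47.16°, invalid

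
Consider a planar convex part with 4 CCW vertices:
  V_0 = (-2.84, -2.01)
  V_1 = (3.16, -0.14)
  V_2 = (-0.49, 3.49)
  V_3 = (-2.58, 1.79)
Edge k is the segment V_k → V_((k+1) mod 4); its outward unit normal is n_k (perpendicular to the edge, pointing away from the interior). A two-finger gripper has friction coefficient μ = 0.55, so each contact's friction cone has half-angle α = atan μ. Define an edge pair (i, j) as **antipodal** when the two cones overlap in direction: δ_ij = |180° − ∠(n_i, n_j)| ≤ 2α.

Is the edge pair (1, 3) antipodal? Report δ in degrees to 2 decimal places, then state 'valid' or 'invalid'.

α = atan 0.55 = 28.81°;  2α = 57.62°
edge 1: e_1 = (-3.65, +3.63);  n_1 = (+0.7052, +0.7090)
edge 3: e_3 = (-0.26, -3.80);  n_3 = (-0.9977, +0.0683)
∠(n_1, n_3) = 130.93°
δ = |180° − 130.93°| = 49.07°
49.07° ≤ 2α = 57.62°  →  valid

δ = 49.07°, valid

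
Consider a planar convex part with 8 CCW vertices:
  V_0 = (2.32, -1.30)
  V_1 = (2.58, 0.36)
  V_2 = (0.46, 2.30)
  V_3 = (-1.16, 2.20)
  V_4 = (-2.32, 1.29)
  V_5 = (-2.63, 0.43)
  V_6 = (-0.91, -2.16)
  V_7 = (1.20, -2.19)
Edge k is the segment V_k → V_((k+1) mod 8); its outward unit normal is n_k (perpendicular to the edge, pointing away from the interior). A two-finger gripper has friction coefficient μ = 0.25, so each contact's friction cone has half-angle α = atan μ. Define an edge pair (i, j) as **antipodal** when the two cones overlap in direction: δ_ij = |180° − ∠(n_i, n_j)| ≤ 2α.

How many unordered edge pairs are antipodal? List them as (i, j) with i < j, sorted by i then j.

count = 4; pairs: (0,4), (1,5), (2,6), (3,7)

α = atan 0.25 = 14.04°;  2α = 28.07°
n_0 = (+0.9880, -0.1547)
n_1 = (+0.6751, +0.7377)
n_2 = (-0.0616, +0.9981)
n_3 = (-0.6172, +0.7868)
n_4 = (-0.9407, +0.3391)
n_5 = (-0.8330, -0.5532)
n_6 = (-0.0142, -0.9999)
n_7 = (+0.6221, -0.7829)
  (0,1): δ = 123.56°  ·
  (0,2): δ = 77.57°  ·
  (0,3): δ = 42.98°  ·
  (0,4): δ = 10.92°  ✓
  (0,5): δ = 42.49°  ·
  (0,6): δ = 98.09°  ·
  (0,7): δ = 137.37°  ·
  (1,2): δ = 134.01°  ·
  (1,3): δ = 99.42°  ·
  (1,4): δ = 67.36°  ·
  (1,5): δ = 13.95°  ✓
  (1,6): δ = 41.65°  ·
  (1,7): δ = 80.93°  ·
  (2,3): δ = 145.42°  ·
  (2,4): δ = 113.35°  ·
  (2,5): δ = 59.94°  ·
  (2,6): δ = 4.35°  ✓
  (2,7): δ = 34.94°  ·
  (3,4): δ = 147.94°  ·
  (3,5): δ = 94.53°  ·
  (3,6): δ = 38.93°  ·
  (3,7): δ = 0.36°  ✓
  (4,5): δ = 126.59°  ·
  (4,6): δ = 70.99°  ·
  (4,7): δ = 31.71°  ·
  (5,6): δ = 124.40°  ·
  (5,7): δ = 85.12°  ·
  (6,7): δ = 140.71°  ·
antipodal pairs: 4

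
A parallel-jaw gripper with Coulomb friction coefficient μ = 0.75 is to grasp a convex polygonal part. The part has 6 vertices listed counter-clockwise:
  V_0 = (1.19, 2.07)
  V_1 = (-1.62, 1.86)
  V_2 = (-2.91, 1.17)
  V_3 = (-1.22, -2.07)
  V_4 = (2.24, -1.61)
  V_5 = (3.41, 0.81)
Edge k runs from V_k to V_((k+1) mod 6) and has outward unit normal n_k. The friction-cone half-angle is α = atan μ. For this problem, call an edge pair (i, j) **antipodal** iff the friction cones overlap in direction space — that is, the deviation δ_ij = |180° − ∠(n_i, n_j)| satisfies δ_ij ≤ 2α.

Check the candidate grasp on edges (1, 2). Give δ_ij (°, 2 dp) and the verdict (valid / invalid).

δ = 90.59°, invalid

α = atan 0.75 = 36.87°;  2α = 73.74°
edge 1: e_1 = (-1.29, -0.69);  n_1 = (-0.4717, +0.8818)
edge 2: e_2 = (+1.69, -3.24);  n_2 = (-0.8866, -0.4625)
∠(n_1, n_2) = 89.41°
δ = |180° − 89.41°| = 90.59°
90.59° > 2α = 73.74°  →  invalid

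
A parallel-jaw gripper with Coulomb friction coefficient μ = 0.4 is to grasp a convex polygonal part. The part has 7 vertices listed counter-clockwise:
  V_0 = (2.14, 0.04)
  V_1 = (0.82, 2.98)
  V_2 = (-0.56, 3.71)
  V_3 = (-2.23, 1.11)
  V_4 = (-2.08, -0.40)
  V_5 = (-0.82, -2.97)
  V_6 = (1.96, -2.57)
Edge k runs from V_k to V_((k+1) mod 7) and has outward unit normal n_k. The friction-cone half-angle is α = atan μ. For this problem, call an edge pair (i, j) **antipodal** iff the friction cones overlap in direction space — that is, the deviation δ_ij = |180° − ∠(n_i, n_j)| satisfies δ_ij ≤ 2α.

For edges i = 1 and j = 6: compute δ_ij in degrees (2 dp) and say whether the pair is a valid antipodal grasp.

δ = 113.93°, invalid

α = atan 0.4 = 21.80°;  2α = 43.60°
edge 1: e_1 = (-1.38, +0.73);  n_1 = (+0.4676, +0.8839)
edge 6: e_6 = (+0.18, +2.61);  n_6 = (+0.9976, -0.0688)
∠(n_1, n_6) = 66.07°
δ = |180° − 66.07°| = 113.93°
113.93° > 2α = 43.60°  →  invalid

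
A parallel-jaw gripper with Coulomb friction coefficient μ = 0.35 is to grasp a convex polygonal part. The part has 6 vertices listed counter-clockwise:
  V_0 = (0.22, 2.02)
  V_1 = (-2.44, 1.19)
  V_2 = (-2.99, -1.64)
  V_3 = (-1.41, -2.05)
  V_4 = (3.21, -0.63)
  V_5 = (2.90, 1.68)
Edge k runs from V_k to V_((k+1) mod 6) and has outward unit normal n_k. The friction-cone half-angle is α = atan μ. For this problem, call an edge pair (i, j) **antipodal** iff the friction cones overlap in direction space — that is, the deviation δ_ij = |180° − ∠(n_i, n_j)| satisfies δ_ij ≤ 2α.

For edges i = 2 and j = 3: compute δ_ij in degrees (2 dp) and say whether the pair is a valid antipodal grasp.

δ = 148.37°, invalid

α = atan 0.35 = 19.29°;  2α = 38.58°
edge 2: e_2 = (+1.58, -0.41);  n_2 = (-0.2512, -0.9679)
edge 3: e_3 = (+4.62, +1.42);  n_3 = (+0.2938, -0.9559)
∠(n_2, n_3) = 31.63°
δ = |180° − 31.63°| = 148.37°
148.37° > 2α = 38.58°  →  invalid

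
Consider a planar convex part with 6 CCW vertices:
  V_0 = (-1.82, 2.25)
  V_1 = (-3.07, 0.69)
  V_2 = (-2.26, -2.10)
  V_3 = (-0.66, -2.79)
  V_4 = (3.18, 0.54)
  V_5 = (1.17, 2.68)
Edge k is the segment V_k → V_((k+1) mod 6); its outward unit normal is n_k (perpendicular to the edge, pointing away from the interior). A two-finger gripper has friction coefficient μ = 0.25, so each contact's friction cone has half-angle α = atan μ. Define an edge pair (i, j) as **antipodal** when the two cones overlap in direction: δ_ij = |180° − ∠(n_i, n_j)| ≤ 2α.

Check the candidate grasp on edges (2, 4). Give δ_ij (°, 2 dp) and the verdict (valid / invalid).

α = atan 0.25 = 14.04°;  2α = 28.07°
edge 2: e_2 = (+1.60, -0.69);  n_2 = (-0.3960, -0.9183)
edge 4: e_4 = (-2.01, +2.14);  n_4 = (+0.7289, +0.6846)
∠(n_2, n_4) = 156.53°
δ = |180° − 156.53°| = 23.47°
23.47° ≤ 2α = 28.07°  →  valid

δ = 23.47°, valid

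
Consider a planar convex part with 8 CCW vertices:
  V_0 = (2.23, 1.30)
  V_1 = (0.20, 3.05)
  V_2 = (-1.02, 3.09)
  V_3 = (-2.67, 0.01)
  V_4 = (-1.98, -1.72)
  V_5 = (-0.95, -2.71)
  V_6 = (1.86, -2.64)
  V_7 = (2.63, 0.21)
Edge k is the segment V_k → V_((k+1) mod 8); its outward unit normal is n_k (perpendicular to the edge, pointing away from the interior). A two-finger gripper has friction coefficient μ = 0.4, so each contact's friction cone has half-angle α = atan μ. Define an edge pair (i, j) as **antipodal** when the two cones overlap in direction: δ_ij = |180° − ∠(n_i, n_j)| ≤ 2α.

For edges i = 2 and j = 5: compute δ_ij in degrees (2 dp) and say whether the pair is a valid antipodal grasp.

α = atan 0.4 = 21.80°;  2α = 43.60°
edge 2: e_2 = (-1.65, -3.08);  n_2 = (-0.8815, +0.4722)
edge 5: e_5 = (+2.81, +0.07);  n_5 = (+0.0249, -0.9997)
∠(n_2, n_5) = 119.61°
δ = |180° − 119.61°| = 60.39°
60.39° > 2α = 43.60°  →  invalid

δ = 60.39°, invalid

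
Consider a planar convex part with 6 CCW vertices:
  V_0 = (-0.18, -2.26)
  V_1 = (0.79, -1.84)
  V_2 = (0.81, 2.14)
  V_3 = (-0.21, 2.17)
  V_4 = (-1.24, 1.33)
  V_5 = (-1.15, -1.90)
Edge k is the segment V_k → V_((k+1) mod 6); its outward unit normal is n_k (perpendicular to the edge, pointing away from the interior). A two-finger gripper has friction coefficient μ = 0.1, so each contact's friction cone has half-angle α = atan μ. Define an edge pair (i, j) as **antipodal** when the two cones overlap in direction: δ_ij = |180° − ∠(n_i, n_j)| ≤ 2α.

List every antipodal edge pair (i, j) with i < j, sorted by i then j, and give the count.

α = atan 0.1 = 5.71°;  2α = 11.42°
n_0 = (+0.3973, -0.9177)
n_1 = (+1.0000, -0.0050)
n_2 = (+0.0294, +0.9996)
n_3 = (-0.6320, +0.7750)
n_4 = (-0.9996, -0.0279)
n_5 = (-0.3479, -0.9375)
  (0,1): δ = 113.70°  ·
  (0,2): δ = 25.10°  ·
  (0,3): δ = 15.79°  ·
  (0,4): δ = 68.18°  ·
  (0,5): δ = 136.23°  ·
  (1,2): δ = 91.40°  ·
  (1,3): δ = 50.51°  ·
  (1,4): δ = 1.88°  ✓
  (1,5): δ = 69.93°  ·
  (2,3): δ = 139.12°  ·
  (2,4): δ = 86.72°  ·
  (2,5): δ = 18.68°  ·
  (3,4): δ = 127.60°  ·
  (3,5): δ = 59.56°  ·
  (4,5): δ = 111.96°  ·
antipodal pairs: 1

count = 1; pairs: (1,4)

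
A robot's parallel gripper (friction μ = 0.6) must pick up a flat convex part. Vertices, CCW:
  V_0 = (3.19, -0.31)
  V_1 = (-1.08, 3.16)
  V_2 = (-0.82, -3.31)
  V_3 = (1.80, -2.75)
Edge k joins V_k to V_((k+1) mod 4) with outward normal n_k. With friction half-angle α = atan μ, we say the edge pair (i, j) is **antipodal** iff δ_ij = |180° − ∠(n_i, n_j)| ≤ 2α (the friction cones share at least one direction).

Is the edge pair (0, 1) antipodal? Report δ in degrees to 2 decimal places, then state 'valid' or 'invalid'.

δ = 48.60°, valid

α = atan 0.6 = 30.96°;  2α = 61.93°
edge 0: e_0 = (-4.27, +3.47);  n_0 = (+0.6307, +0.7761)
edge 1: e_1 = (+0.26, -6.47);  n_1 = (-0.9992, -0.0402)
∠(n_0, n_1) = 131.40°
δ = |180° − 131.40°| = 48.60°
48.60° ≤ 2α = 61.93°  →  valid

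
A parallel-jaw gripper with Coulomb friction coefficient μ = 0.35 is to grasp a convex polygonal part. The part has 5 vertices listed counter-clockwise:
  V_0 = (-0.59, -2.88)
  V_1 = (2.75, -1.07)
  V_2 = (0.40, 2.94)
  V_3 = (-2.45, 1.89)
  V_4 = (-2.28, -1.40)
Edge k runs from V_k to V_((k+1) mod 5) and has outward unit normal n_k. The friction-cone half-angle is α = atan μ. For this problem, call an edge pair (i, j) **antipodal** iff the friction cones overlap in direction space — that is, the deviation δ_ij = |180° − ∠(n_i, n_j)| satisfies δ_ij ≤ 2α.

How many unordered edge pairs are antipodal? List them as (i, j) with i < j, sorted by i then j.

count = 3; pairs: (0,2), (1,3), (1,4)

α = atan 0.35 = 19.29°;  2α = 38.58°
n_0 = (+0.4765, -0.8792)
n_1 = (+0.8628, +0.5056)
n_2 = (-0.3457, +0.9383)
n_3 = (-0.9987, -0.0516)
n_4 = (-0.6588, -0.7523)
  (0,1): δ = 88.08°  ·
  (0,2): δ = 8.23°  ✓
  (0,3): δ = 64.50°  ·
  (0,4): δ = 110.34°  ·
  (1,2): δ = 100.15°  ·
  (1,3): δ = 27.41°  ✓
  (1,4): δ = 18.42°  ✓
  (2,3): δ = 107.27°  ·
  (2,4): δ = 61.43°  ·
  (3,4): δ = 134.17°  ·
antipodal pairs: 3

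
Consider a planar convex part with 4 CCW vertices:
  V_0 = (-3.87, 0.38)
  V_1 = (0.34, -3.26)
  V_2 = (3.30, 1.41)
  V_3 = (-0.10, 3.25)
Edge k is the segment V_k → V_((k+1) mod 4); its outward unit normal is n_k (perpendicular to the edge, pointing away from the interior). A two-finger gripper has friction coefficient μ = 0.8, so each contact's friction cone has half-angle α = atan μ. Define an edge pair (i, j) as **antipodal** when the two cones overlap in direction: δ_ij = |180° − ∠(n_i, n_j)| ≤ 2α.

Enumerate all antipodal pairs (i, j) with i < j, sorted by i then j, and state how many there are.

α = atan 0.8 = 38.66°;  2α = 77.32°
n_0 = (-0.6540, -0.7565)
n_1 = (+0.8446, -0.5354)
n_2 = (+0.4759, +0.8795)
n_3 = (-0.6057, +0.7957)
  (0,1): δ = 81.52°  ·
  (0,2): δ = 12.43°  ✓
  (0,3): δ = 78.13°  ·
  (1,2): δ = 86.05°  ·
  (1,3): δ = 20.35°  ✓
  (2,3): δ = 114.30°  ·
antipodal pairs: 2

count = 2; pairs: (0,2), (1,3)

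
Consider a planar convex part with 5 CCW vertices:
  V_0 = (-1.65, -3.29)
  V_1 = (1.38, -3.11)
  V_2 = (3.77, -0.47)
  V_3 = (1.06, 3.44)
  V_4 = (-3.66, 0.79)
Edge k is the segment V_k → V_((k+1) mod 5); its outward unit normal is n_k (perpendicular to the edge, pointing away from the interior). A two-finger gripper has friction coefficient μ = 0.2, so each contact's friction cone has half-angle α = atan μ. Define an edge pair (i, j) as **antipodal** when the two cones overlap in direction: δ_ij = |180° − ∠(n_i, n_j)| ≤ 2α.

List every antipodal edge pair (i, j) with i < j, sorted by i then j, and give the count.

count = 2; pairs: (1,3), (2,4)

α = atan 0.2 = 11.31°;  2α = 22.62°
n_0 = (+0.0593, -0.9982)
n_1 = (+0.7413, -0.6711)
n_2 = (+0.8219, +0.5696)
n_3 = (-0.4896, +0.8720)
n_4 = (-0.8971, -0.4419)
  (0,1): δ = 135.55°  ·
  (0,2): δ = 58.67°  ·
  (0,3): δ = 25.91°  ·
  (0,4): δ = 112.83°  ·
  (1,2): δ = 103.12°  ·
  (1,3): δ = 18.53°  ✓
  (1,4): δ = 68.38°  ·
  (2,3): δ = 95.41°  ·
  (2,4): δ = 8.50°  ✓
  (3,4): δ = 93.08°  ·
antipodal pairs: 2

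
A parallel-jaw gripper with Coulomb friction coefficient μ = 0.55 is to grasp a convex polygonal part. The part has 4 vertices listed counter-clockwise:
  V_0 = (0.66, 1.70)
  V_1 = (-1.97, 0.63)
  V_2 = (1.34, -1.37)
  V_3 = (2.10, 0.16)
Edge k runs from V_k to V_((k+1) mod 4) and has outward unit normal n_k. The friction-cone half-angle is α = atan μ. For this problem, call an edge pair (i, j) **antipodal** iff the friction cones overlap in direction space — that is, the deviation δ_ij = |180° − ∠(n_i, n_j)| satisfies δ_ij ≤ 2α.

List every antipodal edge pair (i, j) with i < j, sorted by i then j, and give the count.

α = atan 0.55 = 28.81°;  2α = 57.62°
n_0 = (-0.3768, +0.9263)
n_1 = (-0.5172, -0.8559)
n_2 = (+0.8956, -0.4449)
n_3 = (+0.7304, +0.6830)
  (0,1): δ = 53.28°  ✓
  (0,2): δ = 41.45°  ✓
  (0,3): δ = 110.94°  ·
  (1,2): δ = 85.27°  ·
  (1,3): δ = 15.78°  ✓
  (2,3): δ = 110.51°  ·
antipodal pairs: 3

count = 3; pairs: (0,1), (0,2), (1,3)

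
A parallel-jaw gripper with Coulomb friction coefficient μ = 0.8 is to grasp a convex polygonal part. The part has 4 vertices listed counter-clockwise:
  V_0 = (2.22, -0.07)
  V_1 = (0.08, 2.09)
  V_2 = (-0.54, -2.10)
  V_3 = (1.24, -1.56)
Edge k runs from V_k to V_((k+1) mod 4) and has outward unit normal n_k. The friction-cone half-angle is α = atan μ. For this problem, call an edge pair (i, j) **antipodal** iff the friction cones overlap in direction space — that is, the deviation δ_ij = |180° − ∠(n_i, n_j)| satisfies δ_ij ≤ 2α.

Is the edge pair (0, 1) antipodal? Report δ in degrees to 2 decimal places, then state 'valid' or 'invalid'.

α = atan 0.8 = 38.66°;  2α = 77.32°
edge 0: e_0 = (-2.14, +2.16);  n_0 = (+0.7104, +0.7038)
edge 1: e_1 = (-0.62, -4.19);  n_1 = (-0.9892, +0.1464)
∠(n_0, n_1) = 126.85°
δ = |180° − 126.85°| = 53.15°
53.15° ≤ 2α = 77.32°  →  valid

δ = 53.15°, valid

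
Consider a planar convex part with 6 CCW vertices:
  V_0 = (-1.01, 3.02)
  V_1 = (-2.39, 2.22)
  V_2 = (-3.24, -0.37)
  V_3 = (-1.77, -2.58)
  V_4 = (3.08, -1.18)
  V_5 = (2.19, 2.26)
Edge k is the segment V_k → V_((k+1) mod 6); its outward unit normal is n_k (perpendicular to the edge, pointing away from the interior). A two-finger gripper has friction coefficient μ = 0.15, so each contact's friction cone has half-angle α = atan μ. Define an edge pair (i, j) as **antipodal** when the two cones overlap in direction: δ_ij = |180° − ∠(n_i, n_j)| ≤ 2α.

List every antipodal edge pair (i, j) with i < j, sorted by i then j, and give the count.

α = atan 0.15 = 8.53°;  2α = 17.06°
n_0 = (-0.5015, +0.8651)
n_1 = (-0.9501, +0.3118)
n_2 = (-0.8326, -0.5538)
n_3 = (+0.2773, -0.9608)
n_4 = (+0.9681, +0.2505)
n_5 = (+0.2311, +0.9729)
  (0,1): δ = 138.27°  ·
  (0,2): δ = 86.47°  ·
  (0,3): δ = 14.00°  ✓
  (0,4): δ = 74.40°  ·
  (0,5): δ = 136.54°  ·
  (1,2): δ = 128.20°  ·
  (1,3): δ = 55.73°  ·
  (1,4): δ = 32.67°  ·
  (1,5): δ = 94.81°  ·
  (2,3): δ = 107.53°  ·
  (2,4): δ = 19.12°  ·
  (2,5): δ = 43.01°  ·
  (3,4): δ = 91.60°  ·
  (3,5): δ = 29.46°  ·
  (4,5): δ = 117.87°  ·
antipodal pairs: 1

count = 1; pairs: (0,3)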